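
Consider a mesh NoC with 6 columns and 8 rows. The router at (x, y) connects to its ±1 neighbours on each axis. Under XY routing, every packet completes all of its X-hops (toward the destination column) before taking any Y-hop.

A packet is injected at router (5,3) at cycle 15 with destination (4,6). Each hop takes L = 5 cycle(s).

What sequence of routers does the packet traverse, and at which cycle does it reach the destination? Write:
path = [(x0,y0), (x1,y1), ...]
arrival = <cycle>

hop 0: (5,3) @ cyc 15
hop 1: (4,3) @ cyc 20  [W]
hop 2: (4,4) @ cyc 25  [N]
hop 3: (4,5) @ cyc 30  [N]
hop 4: (4,6) @ cyc 35  [N]

path = [(5,3), (4,3), (4,4), (4,5), (4,6)]
arrival = 35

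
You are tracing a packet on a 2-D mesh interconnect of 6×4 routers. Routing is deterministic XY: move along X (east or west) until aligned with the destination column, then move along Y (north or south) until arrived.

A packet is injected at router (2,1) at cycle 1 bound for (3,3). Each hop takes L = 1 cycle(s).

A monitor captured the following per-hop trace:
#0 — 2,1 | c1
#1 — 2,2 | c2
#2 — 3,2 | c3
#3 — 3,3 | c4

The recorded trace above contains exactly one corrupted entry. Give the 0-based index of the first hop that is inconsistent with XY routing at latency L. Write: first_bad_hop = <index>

[1] (+0,+1) / 1c ⇒ BAD: Y-move but x=2≠3

first_bad_hop = 1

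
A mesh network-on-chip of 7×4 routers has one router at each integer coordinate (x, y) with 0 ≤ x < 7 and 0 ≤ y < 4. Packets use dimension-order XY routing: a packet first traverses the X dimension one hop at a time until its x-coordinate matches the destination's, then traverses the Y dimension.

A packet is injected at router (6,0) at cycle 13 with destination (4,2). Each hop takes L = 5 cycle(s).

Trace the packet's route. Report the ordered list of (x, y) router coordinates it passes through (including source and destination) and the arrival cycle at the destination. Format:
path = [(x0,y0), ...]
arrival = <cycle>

path = [(6,0), (5,0), (4,0), (4,1), (4,2)]
arrival = 33

t=13: at (6,0)
t=18: at (5,0) after W
t=23: at (4,0) after W
t=28: at (4,1) after N
t=33: at (4,2) after N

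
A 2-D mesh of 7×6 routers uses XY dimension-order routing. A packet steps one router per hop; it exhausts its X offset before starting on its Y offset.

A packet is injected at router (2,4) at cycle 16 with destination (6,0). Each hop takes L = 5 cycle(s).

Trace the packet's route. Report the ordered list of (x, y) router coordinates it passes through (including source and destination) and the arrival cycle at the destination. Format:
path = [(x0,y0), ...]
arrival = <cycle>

#0 — 2,4 | c16
#1 — 3,4 | c21 | E
#2 — 4,4 | c26 | E
#3 — 5,4 | c31 | E
#4 — 6,4 | c36 | E
#5 — 6,3 | c41 | S
#6 — 6,2 | c46 | S
#7 — 6,1 | c51 | S
#8 — 6,0 | c56 | S

path = [(2,4), (3,4), (4,4), (5,4), (6,4), (6,3), (6,2), (6,1), (6,0)]
arrival = 56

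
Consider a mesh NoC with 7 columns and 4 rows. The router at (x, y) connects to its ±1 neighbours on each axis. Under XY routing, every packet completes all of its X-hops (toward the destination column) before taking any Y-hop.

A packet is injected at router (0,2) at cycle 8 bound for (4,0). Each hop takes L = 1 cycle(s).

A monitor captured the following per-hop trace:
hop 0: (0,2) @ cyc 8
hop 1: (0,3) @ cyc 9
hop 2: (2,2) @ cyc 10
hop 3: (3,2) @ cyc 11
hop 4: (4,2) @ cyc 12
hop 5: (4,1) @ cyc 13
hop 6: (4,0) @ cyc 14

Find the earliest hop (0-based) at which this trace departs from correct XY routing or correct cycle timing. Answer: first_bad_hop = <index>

first_bad_hop = 1

  1: Δx=+0 Δy=+1 Δt=1 [BAD: Y-move but x=0≠4]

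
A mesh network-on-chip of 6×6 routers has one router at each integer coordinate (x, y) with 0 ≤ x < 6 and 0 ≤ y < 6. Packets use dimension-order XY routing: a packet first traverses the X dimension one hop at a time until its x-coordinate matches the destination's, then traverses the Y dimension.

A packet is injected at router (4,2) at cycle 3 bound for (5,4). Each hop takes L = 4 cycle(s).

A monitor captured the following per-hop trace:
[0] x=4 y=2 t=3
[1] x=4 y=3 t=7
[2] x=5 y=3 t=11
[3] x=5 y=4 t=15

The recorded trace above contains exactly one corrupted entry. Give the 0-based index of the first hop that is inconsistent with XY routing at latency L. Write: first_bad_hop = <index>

hop 1: step (+0,+1), +4 cyc — BAD: Y-move but x=4≠5

first_bad_hop = 1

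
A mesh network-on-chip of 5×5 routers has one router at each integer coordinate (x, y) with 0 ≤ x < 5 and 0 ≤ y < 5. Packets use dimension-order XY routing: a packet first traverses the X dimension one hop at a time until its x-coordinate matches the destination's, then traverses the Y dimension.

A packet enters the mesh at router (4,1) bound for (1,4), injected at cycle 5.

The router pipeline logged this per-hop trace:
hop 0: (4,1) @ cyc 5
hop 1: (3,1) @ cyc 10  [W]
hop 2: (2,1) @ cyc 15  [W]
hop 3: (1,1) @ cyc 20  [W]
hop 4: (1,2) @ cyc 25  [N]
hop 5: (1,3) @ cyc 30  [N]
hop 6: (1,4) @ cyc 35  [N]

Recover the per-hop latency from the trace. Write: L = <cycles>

From hop 0 (5) to hop 1 (10): +5 cycles.
Each hop adds L, hence L = 5.

L = 5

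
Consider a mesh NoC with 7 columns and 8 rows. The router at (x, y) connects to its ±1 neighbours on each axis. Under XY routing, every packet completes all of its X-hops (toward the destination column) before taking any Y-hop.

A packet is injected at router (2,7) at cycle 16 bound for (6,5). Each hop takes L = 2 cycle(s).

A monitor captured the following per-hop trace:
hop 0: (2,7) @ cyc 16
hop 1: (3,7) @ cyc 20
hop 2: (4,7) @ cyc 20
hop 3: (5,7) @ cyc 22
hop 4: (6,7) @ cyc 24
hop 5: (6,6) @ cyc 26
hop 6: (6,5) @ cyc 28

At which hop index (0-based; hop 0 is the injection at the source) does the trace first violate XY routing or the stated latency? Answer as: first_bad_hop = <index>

first_bad_hop = 1

check 1→ d=(1,0) cyc+4: BAD: Δcyc=4≠L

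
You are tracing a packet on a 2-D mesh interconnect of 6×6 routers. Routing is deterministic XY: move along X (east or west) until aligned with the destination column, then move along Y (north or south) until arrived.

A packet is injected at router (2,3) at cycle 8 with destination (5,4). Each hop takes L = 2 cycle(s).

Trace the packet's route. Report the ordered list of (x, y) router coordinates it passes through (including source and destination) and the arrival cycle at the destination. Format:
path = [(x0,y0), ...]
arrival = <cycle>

path = [(2,3), (3,3), (4,3), (5,3), (5,4)]
arrival = 16

t=8: at (2,3)
t=10: at (3,3) after E
t=12: at (4,3) after E
t=14: at (5,3) after E
t=16: at (5,4) after N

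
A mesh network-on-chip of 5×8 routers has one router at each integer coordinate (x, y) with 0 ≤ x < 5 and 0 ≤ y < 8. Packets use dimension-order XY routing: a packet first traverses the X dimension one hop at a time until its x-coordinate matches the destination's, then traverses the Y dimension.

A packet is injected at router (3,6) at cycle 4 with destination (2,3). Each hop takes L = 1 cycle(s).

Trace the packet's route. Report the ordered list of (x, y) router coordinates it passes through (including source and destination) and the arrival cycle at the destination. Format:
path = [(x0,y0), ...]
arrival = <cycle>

path = [(3,6), (2,6), (2,5), (2,4), (2,3)]
arrival = 8

t=4: at (3,6)
t=5: at (2,6) after W
t=6: at (2,5) after S
t=7: at (2,4) after S
t=8: at (2,3) after S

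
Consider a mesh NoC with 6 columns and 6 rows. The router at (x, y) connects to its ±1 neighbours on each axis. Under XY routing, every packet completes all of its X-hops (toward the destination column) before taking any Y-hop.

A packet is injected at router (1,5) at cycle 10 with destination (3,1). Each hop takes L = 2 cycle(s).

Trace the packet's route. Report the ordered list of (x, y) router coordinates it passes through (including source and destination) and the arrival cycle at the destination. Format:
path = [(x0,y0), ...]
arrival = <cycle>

#0 — 1,5 | c10
#1 — 2,5 | c12 | E
#2 — 3,5 | c14 | E
#3 — 3,4 | c16 | S
#4 — 3,3 | c18 | S
#5 — 3,2 | c20 | S
#6 — 3,1 | c22 | S

path = [(1,5), (2,5), (3,5), (3,4), (3,3), (3,2), (3,1)]
arrival = 22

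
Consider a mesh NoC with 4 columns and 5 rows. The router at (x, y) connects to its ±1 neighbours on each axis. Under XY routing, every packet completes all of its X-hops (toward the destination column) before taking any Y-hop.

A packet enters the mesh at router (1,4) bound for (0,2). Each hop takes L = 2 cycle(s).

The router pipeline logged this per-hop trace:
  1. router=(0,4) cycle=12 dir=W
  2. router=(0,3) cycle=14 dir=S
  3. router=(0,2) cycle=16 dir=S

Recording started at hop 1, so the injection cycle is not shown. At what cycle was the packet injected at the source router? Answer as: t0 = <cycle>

The first recorded entry is hop 1 at cycle 12.
Therefore t0 = 12 − L = 10.

t0 = 10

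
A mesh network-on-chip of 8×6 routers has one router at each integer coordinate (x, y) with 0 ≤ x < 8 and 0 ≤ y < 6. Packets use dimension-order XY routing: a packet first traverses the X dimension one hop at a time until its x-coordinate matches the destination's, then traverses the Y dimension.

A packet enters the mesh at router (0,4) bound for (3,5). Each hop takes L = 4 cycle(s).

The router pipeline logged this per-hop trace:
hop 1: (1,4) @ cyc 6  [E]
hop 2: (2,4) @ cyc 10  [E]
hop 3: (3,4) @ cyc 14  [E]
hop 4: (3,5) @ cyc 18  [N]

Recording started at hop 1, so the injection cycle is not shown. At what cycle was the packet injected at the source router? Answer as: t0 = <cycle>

At hop 1 the cycle is 6; in general cyc_k = t0 + kL.
Subtract one hop: t0 = 6 − 4 = 2.

t0 = 2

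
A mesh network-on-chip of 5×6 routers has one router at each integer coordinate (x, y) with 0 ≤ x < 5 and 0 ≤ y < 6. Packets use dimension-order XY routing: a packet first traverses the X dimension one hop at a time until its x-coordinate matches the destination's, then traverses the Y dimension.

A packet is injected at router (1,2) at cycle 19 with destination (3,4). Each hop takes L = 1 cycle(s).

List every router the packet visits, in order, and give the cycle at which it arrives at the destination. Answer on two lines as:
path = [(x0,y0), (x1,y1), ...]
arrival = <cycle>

path = [(1,2), (2,2), (3,2), (3,3), (3,4)]
arrival = 23

src (1,2)  cyc=19
E→(2,2)  cyc=20
E→(3,2)  cyc=21
N→(3,3)  cyc=22
N→(3,4)  cyc=23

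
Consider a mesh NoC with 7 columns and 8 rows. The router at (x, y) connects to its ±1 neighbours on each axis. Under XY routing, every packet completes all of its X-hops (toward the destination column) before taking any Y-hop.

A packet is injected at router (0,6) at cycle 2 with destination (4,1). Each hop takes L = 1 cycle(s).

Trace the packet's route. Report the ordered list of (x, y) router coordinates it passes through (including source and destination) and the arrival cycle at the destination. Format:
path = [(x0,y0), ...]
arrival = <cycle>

path = [(0,6), (1,6), (2,6), (3,6), (4,6), (4,5), (4,4), (4,3), (4,2), (4,1)]
arrival = 11

hop 0: (0,6) @ cyc 2
hop 1: (1,6) @ cyc 3  [E]
hop 2: (2,6) @ cyc 4  [E]
hop 3: (3,6) @ cyc 5  [E]
hop 4: (4,6) @ cyc 6  [E]
hop 5: (4,5) @ cyc 7  [S]
hop 6: (4,4) @ cyc 8  [S]
hop 7: (4,3) @ cyc 9  [S]
hop 8: (4,2) @ cyc 10  [S]
hop 9: (4,1) @ cyc 11  [S]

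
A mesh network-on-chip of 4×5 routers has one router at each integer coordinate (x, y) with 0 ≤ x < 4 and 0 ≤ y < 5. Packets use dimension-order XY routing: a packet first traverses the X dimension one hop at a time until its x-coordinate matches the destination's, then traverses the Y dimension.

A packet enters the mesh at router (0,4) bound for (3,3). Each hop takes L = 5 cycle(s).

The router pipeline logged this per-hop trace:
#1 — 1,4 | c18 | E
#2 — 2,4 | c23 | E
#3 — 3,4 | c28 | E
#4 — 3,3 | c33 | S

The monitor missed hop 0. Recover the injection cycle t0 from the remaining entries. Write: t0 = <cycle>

The first recorded entry is hop 1 at cycle 18.
So t0 = 18 − 1·5 = 13.

t0 = 13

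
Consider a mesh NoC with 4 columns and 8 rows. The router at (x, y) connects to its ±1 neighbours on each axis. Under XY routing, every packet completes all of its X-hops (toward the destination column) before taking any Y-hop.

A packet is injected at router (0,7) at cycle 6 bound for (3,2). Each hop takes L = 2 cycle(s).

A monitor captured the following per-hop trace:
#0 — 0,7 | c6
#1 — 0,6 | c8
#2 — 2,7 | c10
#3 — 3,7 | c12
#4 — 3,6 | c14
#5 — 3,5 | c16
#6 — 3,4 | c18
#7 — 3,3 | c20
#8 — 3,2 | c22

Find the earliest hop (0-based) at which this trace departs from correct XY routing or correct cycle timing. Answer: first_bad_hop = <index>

first_bad_hop = 1

  1: Δx=+0 Δy=-1 Δt=2 [BAD: Y-move but x=0≠3]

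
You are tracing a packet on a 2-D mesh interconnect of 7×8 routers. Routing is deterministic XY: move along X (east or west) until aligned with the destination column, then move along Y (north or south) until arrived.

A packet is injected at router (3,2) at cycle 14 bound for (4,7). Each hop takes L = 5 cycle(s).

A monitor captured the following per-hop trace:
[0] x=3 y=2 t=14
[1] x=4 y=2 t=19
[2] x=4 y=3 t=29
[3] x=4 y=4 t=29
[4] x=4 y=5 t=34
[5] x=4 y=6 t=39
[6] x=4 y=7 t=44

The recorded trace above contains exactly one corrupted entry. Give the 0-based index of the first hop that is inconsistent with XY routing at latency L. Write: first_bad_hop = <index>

[1] (+1,+0) / 5c ⇒ ok
[2] (+0,+1) / 10c ⇒ BAD: Δcyc=10≠L

first_bad_hop = 2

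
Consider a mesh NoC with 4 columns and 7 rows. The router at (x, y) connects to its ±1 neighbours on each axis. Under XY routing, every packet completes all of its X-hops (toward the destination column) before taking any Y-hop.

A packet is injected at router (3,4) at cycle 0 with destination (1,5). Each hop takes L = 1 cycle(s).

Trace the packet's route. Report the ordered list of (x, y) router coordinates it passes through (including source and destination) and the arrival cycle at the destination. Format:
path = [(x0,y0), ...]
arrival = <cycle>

path = [(3,4), (2,4), (1,4), (1,5)]
arrival = 3

#0 — 3,4 | c0
#1 — 2,4 | c1 | W
#2 — 1,4 | c2 | W
#3 — 1,5 | c3 | N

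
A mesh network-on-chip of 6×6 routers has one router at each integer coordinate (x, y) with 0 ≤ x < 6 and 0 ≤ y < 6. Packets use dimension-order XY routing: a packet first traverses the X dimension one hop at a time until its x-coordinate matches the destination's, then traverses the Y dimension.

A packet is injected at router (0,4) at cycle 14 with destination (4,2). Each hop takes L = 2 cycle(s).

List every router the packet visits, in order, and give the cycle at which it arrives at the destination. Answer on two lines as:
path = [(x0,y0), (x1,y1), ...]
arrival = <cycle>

[0] x=0 y=4 t=14
[1] x=1 y=4 t=16 →E
[2] x=2 y=4 t=18 →E
[3] x=3 y=4 t=20 →E
[4] x=4 y=4 t=22 →E
[5] x=4 y=3 t=24 →S
[6] x=4 y=2 t=26 →S

path = [(0,4), (1,4), (2,4), (3,4), (4,4), (4,3), (4,2)]
arrival = 26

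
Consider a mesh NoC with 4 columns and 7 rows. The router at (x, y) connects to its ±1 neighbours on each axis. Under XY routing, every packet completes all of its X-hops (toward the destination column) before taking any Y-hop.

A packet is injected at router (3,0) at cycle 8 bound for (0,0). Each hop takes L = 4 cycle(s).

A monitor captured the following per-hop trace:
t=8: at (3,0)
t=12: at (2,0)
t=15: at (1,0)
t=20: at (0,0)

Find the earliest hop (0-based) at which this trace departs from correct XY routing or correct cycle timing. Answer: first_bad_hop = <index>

first_bad_hop = 2

[1] (-1,+0) / 4c ⇒ ok
[2] (-1,+0) / 3c ⇒ BAD: Δcyc=3≠L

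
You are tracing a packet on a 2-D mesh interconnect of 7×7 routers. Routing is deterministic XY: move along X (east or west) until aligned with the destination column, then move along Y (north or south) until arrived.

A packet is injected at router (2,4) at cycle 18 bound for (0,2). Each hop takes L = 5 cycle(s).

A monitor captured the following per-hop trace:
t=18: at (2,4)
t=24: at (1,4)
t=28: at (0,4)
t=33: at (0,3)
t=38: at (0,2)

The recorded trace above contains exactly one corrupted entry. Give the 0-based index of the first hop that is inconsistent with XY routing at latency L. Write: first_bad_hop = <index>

check 1→ d=(-1,0) cyc+6: BAD: Δcyc=6≠L

first_bad_hop = 1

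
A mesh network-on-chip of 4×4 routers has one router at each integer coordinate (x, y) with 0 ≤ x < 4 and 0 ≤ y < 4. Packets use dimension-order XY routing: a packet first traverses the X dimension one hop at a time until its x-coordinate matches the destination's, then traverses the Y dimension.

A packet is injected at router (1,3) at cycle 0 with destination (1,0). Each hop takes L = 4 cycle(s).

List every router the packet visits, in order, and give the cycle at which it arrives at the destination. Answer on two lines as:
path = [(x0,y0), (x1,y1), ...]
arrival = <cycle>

path = [(1,3), (1,2), (1,1), (1,0)]
arrival = 12

#0 — 1,3 | c0
#1 — 1,2 | c4 | S
#2 — 1,1 | c8 | S
#3 — 1,0 | c12 | S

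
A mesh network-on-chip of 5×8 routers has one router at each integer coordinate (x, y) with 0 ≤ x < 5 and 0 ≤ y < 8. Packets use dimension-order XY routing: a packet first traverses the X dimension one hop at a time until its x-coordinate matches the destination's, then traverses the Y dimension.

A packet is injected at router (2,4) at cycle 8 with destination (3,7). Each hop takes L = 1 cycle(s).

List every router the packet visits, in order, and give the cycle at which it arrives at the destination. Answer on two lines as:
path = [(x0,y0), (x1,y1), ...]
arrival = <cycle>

path = [(2,4), (3,4), (3,5), (3,6), (3,7)]
arrival = 12

[0] x=2 y=4 t=8
[1] x=3 y=4 t=9 →E
[2] x=3 y=5 t=10 →N
[3] x=3 y=6 t=11 →N
[4] x=3 y=7 t=12 →N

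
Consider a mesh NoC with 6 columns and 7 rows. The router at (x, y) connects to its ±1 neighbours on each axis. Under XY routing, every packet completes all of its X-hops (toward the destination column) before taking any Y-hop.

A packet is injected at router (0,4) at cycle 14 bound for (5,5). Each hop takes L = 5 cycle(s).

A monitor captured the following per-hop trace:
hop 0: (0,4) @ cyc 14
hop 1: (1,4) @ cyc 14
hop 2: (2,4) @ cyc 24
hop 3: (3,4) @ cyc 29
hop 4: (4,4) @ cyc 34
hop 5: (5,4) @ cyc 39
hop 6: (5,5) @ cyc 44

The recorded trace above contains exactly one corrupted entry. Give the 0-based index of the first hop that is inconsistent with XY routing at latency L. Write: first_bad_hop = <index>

first_bad_hop = 1

  1: Δx=+1 Δy=+0 Δt=0 [BAD: Δcyc=0≠L]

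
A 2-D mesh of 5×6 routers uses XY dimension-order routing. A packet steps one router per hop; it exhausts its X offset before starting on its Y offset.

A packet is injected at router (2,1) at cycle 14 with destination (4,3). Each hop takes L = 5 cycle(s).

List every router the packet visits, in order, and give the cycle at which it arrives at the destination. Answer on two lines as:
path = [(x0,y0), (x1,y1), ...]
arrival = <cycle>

  0. router=(2,1) cycle=14 (inject)
  1. router=(3,1) cycle=19 dir=E
  2. router=(4,1) cycle=24 dir=E
  3. router=(4,2) cycle=29 dir=N
  4. router=(4,3) cycle=34 dir=N

path = [(2,1), (3,1), (4,1), (4,2), (4,3)]
arrival = 34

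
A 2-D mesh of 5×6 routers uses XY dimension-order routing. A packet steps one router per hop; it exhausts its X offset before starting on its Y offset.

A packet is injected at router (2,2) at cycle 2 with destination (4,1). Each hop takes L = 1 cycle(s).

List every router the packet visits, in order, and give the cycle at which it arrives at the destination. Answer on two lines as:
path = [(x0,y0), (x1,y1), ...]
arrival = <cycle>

[0] x=2 y=2 t=2
[1] x=3 y=2 t=3 →E
[2] x=4 y=2 t=4 →E
[3] x=4 y=1 t=5 →S

path = [(2,2), (3,2), (4,2), (4,1)]
arrival = 5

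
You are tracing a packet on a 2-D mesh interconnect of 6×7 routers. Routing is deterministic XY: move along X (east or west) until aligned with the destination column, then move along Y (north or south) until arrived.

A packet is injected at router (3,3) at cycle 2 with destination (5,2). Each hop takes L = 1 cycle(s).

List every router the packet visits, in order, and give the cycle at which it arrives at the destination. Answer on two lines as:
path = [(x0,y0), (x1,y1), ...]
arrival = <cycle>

src (3,3)  cyc=2
E→(4,3)  cyc=3
E→(5,3)  cyc=4
S→(5,2)  cyc=5

path = [(3,3), (4,3), (5,3), (5,2)]
arrival = 5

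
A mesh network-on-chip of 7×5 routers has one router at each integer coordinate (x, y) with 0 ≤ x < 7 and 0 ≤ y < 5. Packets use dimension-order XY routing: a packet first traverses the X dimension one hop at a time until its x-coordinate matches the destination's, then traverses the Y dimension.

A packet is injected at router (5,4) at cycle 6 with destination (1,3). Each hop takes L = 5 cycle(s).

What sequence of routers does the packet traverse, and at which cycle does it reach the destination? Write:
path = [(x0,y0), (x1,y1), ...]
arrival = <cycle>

path = [(5,4), (4,4), (3,4), (2,4), (1,4), (1,3)]
arrival = 31

  0. router=(5,4) cycle=6 (inject)
  1. router=(4,4) cycle=11 dir=W
  2. router=(3,4) cycle=16 dir=W
  3. router=(2,4) cycle=21 dir=W
  4. router=(1,4) cycle=26 dir=W
  5. router=(1,3) cycle=31 dir=S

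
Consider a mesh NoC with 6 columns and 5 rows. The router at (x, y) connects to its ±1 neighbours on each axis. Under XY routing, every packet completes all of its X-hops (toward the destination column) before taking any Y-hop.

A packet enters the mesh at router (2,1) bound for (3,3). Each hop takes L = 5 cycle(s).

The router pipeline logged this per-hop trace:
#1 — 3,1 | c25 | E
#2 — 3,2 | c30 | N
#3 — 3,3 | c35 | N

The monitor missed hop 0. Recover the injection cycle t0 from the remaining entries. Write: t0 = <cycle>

t0 = 20

The first recorded entry is hop 1 at cycle 25.
Therefore t0 = 25 − L = 20.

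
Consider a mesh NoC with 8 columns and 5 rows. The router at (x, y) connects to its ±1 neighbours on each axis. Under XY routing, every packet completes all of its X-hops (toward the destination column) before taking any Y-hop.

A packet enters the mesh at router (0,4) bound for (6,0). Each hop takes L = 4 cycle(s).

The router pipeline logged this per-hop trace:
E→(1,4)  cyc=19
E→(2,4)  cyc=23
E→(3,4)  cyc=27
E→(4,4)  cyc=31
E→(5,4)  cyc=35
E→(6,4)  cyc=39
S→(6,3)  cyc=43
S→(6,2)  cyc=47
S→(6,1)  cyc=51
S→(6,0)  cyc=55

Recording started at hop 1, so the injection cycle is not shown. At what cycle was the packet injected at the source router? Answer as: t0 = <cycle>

The first recorded entry is hop 1 at cycle 19.
Therefore t0 = 19 − L = 15.

t0 = 15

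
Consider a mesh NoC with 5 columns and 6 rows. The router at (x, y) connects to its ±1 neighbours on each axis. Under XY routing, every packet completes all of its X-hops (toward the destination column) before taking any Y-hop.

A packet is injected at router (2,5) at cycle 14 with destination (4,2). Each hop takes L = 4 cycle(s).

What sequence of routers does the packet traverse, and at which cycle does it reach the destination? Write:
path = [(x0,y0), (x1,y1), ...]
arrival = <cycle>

path = [(2,5), (3,5), (4,5), (4,4), (4,3), (4,2)]
arrival = 34

src (2,5)  cyc=14
E→(3,5)  cyc=18
E→(4,5)  cyc=22
S→(4,4)  cyc=26
S→(4,3)  cyc=30
S→(4,2)  cyc=34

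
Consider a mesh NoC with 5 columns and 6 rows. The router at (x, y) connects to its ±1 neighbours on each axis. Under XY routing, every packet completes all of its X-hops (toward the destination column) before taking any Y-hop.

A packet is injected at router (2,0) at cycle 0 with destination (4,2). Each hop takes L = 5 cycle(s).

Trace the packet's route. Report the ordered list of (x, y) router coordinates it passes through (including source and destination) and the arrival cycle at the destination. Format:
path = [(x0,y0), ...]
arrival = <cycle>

path = [(2,0), (3,0), (4,0), (4,1), (4,2)]
arrival = 20

  0. router=(2,0) cycle=0 (inject)
  1. router=(3,0) cycle=5 dir=E
  2. router=(4,0) cycle=10 dir=E
  3. router=(4,1) cycle=15 dir=N
  4. router=(4,2) cycle=20 dir=N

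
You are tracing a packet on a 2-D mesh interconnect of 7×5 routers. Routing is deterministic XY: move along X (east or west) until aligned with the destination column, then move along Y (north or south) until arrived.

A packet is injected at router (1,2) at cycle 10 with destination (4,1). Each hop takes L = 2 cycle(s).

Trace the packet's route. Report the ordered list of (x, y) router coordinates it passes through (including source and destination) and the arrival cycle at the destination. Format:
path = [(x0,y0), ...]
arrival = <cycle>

path = [(1,2), (2,2), (3,2), (4,2), (4,1)]
arrival = 18

#0 — 1,2 | c10
#1 — 2,2 | c12 | E
#2 — 3,2 | c14 | E
#3 — 4,2 | c16 | E
#4 — 4,1 | c18 | S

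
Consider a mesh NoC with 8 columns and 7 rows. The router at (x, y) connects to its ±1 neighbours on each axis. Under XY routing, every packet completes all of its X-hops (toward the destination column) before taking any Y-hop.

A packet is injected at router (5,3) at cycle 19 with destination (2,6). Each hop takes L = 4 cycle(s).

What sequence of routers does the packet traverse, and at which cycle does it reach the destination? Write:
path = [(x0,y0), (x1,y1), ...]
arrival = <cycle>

path = [(5,3), (4,3), (3,3), (2,3), (2,4), (2,5), (2,6)]
arrival = 43

hop 0: (5,3) @ cyc 19
hop 1: (4,3) @ cyc 23  [W]
hop 2: (3,3) @ cyc 27  [W]
hop 3: (2,3) @ cyc 31  [W]
hop 4: (2,4) @ cyc 35  [N]
hop 5: (2,5) @ cyc 39  [N]
hop 6: (2,6) @ cyc 43  [N]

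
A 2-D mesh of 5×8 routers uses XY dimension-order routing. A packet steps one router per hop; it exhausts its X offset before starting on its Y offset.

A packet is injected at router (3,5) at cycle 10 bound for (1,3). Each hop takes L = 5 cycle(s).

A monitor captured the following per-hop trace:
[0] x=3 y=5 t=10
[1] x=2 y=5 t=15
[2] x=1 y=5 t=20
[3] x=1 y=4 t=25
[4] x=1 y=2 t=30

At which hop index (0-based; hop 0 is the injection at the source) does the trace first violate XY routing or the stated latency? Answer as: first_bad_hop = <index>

[1] (-1,+0) / 5c ⇒ ok
[2] (-1,+0) / 5c ⇒ ok
[3] (+0,-1) / 5c ⇒ ok
[4] (+0,-2) / 5c ⇒ BAD: non-unit step

first_bad_hop = 4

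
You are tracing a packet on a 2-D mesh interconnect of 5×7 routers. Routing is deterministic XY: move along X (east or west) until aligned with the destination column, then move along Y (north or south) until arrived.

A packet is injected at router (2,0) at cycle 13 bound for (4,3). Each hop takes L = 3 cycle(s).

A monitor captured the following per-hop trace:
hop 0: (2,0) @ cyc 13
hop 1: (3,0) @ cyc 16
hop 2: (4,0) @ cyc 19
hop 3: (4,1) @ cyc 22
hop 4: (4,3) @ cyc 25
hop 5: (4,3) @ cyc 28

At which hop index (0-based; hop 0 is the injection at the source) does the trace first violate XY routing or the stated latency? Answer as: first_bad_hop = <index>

first_bad_hop = 4

[1] (+1,+0) / 3c ⇒ ok
[2] (+1,+0) / 3c ⇒ ok
[3] (+0,+1) / 3c ⇒ ok
[4] (+0,+2) / 3c ⇒ BAD: non-unit step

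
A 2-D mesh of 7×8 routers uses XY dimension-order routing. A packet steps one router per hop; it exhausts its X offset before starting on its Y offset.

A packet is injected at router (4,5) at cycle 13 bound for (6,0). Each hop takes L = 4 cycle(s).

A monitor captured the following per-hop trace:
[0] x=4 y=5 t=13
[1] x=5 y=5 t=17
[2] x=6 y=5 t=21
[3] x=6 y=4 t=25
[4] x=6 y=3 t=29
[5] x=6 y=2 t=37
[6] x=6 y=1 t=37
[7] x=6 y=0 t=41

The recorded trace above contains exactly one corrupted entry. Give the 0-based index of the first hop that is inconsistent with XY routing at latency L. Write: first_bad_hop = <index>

first_bad_hop = 5

check 1→ d=(1,0) cyc+4: ok
check 2→ d=(1,0) cyc+4: ok
check 3→ d=(0,-1) cyc+4: ok
check 4→ d=(0,-1) cyc+4: ok
check 5→ d=(0,-1) cyc+8: BAD: Δcyc=8≠L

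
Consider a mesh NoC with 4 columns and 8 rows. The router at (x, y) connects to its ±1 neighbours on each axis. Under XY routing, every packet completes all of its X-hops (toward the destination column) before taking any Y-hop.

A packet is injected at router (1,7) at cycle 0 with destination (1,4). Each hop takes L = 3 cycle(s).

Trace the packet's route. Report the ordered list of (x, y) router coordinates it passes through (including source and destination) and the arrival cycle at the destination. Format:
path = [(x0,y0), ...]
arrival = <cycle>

path = [(1,7), (1,6), (1,5), (1,4)]
arrival = 9

#0 — 1,7 | c0
#1 — 1,6 | c3 | S
#2 — 1,5 | c6 | S
#3 — 1,4 | c9 | S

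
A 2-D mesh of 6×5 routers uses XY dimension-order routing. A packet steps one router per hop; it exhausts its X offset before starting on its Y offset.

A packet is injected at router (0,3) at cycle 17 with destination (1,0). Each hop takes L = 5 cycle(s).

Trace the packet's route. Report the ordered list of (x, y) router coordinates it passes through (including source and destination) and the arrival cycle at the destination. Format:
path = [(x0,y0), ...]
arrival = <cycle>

path = [(0,3), (1,3), (1,2), (1,1), (1,0)]
arrival = 37

  0. router=(0,3) cycle=17 (inject)
  1. router=(1,3) cycle=22 dir=E
  2. router=(1,2) cycle=27 dir=S
  3. router=(1,1) cycle=32 dir=S
  4. router=(1,0) cycle=37 dir=S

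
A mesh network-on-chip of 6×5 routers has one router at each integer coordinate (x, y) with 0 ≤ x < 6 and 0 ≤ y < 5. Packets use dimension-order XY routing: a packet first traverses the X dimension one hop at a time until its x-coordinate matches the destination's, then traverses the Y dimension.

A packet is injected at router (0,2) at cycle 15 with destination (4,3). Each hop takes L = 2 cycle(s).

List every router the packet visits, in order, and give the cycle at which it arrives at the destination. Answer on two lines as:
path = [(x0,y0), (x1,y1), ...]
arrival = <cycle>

path = [(0,2), (1,2), (2,2), (3,2), (4,2), (4,3)]
arrival = 25

#0 — 0,2 | c15
#1 — 1,2 | c17 | E
#2 — 2,2 | c19 | E
#3 — 3,2 | c21 | E
#4 — 4,2 | c23 | E
#5 — 4,3 | c25 | N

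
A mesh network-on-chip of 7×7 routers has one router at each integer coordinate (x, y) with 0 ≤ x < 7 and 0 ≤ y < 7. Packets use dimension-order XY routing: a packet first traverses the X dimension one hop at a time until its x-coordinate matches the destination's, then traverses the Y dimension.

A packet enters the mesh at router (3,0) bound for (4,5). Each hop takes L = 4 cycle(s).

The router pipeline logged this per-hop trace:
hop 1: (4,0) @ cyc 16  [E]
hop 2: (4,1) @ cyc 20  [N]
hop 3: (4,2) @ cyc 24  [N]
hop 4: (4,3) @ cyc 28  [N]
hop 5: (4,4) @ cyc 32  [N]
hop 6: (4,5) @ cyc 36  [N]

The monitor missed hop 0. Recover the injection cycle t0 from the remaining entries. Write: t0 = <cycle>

At hop 1 the cycle is 16; in general cyc_k = t0 + kL.
Subtract one hop: t0 = 16 − 4 = 12.

t0 = 12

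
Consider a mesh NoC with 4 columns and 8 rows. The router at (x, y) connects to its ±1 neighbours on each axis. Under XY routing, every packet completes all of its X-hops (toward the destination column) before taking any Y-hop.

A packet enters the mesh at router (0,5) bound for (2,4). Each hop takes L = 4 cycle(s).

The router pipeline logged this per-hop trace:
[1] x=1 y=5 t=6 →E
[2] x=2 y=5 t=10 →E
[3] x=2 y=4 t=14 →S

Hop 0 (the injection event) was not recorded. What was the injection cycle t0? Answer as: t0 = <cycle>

t0 = 2

Hop 1 reached at cycle 6; hop k is at t0 + k·L.
So t0 = 6 − 1·4 = 2.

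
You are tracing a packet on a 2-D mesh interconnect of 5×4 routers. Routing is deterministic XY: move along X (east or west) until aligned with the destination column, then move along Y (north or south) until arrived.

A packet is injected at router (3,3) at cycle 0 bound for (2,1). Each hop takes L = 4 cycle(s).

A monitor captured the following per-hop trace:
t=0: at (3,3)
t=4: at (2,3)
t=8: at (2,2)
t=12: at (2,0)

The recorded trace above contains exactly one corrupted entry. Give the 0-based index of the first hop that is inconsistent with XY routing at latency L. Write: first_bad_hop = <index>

check 1→ d=(-1,0) cyc+4: ok
check 2→ d=(0,-1) cyc+4: ok
check 3→ d=(0,-2) cyc+4: BAD: non-unit step

first_bad_hop = 3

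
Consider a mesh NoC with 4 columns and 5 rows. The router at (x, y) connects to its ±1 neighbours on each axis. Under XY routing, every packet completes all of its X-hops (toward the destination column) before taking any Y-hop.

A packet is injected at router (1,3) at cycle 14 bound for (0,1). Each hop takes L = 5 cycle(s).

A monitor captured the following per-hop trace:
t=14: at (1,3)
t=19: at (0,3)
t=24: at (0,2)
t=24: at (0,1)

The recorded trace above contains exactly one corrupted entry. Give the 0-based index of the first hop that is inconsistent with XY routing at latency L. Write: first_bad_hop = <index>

  1: Δx=-1 Δy=+0 Δt=5 [ok]
  2: Δx=+0 Δy=-1 Δt=5 [ok]
  3: Δx=+0 Δy=-1 Δt=0 [BAD: Δcyc=0≠L]

first_bad_hop = 3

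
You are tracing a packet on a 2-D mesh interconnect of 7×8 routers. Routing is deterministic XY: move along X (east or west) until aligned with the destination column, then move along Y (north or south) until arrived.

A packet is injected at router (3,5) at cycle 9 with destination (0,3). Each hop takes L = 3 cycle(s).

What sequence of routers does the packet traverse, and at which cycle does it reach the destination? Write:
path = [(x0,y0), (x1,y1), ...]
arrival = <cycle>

path = [(3,5), (2,5), (1,5), (0,5), (0,4), (0,3)]
arrival = 24

[0] x=3 y=5 t=9
[1] x=2 y=5 t=12 →W
[2] x=1 y=5 t=15 →W
[3] x=0 y=5 t=18 →W
[4] x=0 y=4 t=21 →S
[5] x=0 y=3 t=24 →S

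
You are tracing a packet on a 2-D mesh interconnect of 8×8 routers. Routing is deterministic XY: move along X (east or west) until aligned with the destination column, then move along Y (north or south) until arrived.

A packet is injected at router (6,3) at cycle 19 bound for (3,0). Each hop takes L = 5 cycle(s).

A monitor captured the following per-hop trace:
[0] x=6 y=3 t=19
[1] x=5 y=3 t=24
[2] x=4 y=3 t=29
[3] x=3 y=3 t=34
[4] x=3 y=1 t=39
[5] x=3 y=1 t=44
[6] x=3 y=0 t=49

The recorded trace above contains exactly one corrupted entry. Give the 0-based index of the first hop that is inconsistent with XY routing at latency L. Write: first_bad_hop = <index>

first_bad_hop = 4

[1] (-1,+0) / 5c ⇒ ok
[2] (-1,+0) / 5c ⇒ ok
[3] (-1,+0) / 5c ⇒ ok
[4] (+0,-2) / 5c ⇒ BAD: non-unit step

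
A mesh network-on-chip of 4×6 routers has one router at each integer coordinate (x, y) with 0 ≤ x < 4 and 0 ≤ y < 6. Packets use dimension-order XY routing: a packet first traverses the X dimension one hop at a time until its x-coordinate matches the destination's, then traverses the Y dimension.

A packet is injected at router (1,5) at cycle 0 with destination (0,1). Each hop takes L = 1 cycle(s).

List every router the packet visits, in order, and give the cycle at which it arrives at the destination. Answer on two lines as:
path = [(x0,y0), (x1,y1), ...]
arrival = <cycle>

path = [(1,5), (0,5), (0,4), (0,3), (0,2), (0,1)]
arrival = 5

t=0: at (1,5)
t=1: at (0,5) after W
t=2: at (0,4) after S
t=3: at (0,3) after S
t=4: at (0,2) after S
t=5: at (0,1) after S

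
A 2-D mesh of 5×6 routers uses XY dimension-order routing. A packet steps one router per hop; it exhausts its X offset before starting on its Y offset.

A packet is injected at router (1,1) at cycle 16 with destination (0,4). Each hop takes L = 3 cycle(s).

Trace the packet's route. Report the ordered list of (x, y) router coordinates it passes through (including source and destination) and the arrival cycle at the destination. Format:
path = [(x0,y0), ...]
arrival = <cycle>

  0. router=(1,1) cycle=16 (inject)
  1. router=(0,1) cycle=19 dir=W
  2. router=(0,2) cycle=22 dir=N
  3. router=(0,3) cycle=25 dir=N
  4. router=(0,4) cycle=28 dir=N

path = [(1,1), (0,1), (0,2), (0,3), (0,4)]
arrival = 28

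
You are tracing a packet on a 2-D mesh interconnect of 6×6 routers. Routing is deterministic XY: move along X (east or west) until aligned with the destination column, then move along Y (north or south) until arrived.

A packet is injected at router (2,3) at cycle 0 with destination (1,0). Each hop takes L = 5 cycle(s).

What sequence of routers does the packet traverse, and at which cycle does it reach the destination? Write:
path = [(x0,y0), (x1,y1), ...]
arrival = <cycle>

#0 — 2,3 | c0
#1 — 1,3 | c5 | W
#2 — 1,2 | c10 | S
#3 — 1,1 | c15 | S
#4 — 1,0 | c20 | S

path = [(2,3), (1,3), (1,2), (1,1), (1,0)]
arrival = 20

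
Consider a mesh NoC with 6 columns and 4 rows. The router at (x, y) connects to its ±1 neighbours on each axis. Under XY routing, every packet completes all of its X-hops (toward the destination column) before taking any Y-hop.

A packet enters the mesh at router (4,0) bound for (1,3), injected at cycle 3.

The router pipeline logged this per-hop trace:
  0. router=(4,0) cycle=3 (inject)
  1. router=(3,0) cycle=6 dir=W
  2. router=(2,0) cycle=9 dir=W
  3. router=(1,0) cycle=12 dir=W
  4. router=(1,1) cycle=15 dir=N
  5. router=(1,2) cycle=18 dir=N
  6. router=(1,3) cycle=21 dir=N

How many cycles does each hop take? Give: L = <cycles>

L = 3

cyc[1] − cyc[0] = 6 − 3 = 3.
One hop costs L cycles, so L = 3.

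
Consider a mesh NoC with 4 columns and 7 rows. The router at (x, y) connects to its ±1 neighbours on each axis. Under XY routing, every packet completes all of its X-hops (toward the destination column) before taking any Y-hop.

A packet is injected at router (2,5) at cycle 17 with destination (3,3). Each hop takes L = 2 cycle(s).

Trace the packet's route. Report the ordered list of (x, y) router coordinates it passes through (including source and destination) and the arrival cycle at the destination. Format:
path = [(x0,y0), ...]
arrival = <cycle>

src (2,5)  cyc=17
E→(3,5)  cyc=19
S→(3,4)  cyc=21
S→(3,3)  cyc=23

path = [(2,5), (3,5), (3,4), (3,3)]
arrival = 23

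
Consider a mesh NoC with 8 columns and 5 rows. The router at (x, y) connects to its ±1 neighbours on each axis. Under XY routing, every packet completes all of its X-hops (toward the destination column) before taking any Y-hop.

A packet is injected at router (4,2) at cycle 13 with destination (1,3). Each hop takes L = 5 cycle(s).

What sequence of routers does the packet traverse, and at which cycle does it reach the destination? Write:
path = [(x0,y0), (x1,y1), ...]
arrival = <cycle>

path = [(4,2), (3,2), (2,2), (1,2), (1,3)]
arrival = 33

t=13: at (4,2)
t=18: at (3,2) after W
t=23: at (2,2) after W
t=28: at (1,2) after W
t=33: at (1,3) after N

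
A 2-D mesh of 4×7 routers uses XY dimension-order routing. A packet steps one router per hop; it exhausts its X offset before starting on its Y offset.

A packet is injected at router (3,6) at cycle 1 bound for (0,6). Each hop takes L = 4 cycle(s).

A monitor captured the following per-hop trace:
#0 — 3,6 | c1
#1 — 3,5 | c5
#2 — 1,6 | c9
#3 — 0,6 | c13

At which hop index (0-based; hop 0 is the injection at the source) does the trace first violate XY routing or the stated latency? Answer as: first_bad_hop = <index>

first_bad_hop = 1

check 1→ d=(0,-1) cyc+4: BAD: Y-move but x=3≠0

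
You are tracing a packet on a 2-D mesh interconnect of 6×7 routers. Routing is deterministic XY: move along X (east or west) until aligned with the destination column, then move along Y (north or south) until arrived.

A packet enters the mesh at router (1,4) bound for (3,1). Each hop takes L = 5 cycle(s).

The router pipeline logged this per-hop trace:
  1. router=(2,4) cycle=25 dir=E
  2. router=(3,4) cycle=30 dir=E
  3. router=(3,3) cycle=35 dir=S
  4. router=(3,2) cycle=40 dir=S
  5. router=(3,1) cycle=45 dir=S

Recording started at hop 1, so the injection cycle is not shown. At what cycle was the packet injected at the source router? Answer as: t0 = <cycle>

t0 = 20

At hop 1 the cycle is 25; in general cyc_k = t0 + kL.
So t0 = 25 − 1·5 = 20.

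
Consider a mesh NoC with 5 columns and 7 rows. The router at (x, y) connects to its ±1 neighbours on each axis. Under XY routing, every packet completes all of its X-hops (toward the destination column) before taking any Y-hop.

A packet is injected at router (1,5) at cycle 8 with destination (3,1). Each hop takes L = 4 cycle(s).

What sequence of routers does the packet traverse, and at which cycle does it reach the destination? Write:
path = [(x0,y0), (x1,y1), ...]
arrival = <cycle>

[0] x=1 y=5 t=8
[1] x=2 y=5 t=12 →E
[2] x=3 y=5 t=16 →E
[3] x=3 y=4 t=20 →S
[4] x=3 y=3 t=24 →S
[5] x=3 y=2 t=28 →S
[6] x=3 y=1 t=32 →S

path = [(1,5), (2,5), (3,5), (3,4), (3,3), (3,2), (3,1)]
arrival = 32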